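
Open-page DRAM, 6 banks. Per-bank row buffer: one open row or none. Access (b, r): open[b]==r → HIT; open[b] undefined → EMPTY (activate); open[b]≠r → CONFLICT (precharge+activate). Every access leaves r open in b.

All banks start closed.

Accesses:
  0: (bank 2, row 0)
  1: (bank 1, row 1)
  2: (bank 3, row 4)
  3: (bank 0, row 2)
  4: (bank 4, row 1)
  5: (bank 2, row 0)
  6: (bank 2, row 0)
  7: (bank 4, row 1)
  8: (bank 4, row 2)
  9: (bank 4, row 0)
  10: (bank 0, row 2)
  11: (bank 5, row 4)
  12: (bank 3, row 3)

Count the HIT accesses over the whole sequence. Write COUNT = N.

  [0] b2 r0: no row ⇒ E
  [1] b1 r1: no row ⇒ E
  [2] b3 r4: no row ⇒ E
  [3] b0 r2: no row ⇒ E
  [4] b4 r1: no row ⇒ E
  [5] b2 r0: had r0 ⇒ H
  [6] b2 r0: had r0 ⇒ H
  [7] b4 r1: had r1 ⇒ H
  [8] b4 r2: had r1 ⇒ C
  [9] b4 r0: had r2 ⇒ C
  [10] b0 r2: had r2 ⇒ H
  [11] b5 r4: no row ⇒ E
  [12] b3 r3: had r4 ⇒ C

COUNT = 4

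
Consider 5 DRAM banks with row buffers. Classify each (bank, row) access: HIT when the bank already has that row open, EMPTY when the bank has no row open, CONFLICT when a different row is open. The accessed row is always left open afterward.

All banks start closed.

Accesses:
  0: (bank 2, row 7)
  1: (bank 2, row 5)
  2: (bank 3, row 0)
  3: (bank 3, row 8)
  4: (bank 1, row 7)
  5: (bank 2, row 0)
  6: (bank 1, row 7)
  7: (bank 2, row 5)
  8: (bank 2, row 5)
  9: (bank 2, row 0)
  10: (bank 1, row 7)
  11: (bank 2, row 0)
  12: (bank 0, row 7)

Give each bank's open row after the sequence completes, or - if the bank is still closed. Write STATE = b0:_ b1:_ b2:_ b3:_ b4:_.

STATE = b0:7 b1:7 b2:0 b3:8 b4:-

#0 (2,7) E
#1 (2,5) C  (was 7)
#2 (3,0) E
#3 (3,8) C  (was 0)
#4 (1,7) E
#5 (2,0) C  (was 5)
#6 (1,7) H  (was 7)
#7 (2,5) C  (was 0)
#8 (2,5) H  (was 5)
#9 (2,0) C  (was 5)
#10 (1,7) H  (was 7)
#11 (2,0) H  (was 0)
#12 (0,7) E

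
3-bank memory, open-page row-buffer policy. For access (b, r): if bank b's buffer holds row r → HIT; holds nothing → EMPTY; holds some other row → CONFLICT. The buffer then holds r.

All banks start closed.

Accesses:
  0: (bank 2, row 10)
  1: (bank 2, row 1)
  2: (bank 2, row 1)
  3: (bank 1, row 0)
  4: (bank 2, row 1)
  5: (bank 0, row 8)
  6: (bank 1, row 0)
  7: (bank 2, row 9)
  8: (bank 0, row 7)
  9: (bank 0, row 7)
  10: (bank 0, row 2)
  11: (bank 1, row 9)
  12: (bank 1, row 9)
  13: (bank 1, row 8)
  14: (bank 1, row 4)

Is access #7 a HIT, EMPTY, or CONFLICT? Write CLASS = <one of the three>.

#0 (2,10) E
#1 (2,1) C  (was 10)
#2 (2,1) H  (was 1)
#3 (1,0) E
#4 (2,1) H  (was 1)
#5 (0,8) E
#6 (1,0) H  (was 0)
#7 (2,9) C  (was 1)
#8 (0,7) C  (was 8)
#9 (0,7) H  (was 7)
#10 (0,2) C  (was 7)
#11 (1,9) C  (was 0)
#12 (1,9) H  (was 9)
#13 (1,8) C  (was 9)
#14 (1,4) C  (was 8)

CLASS = CONFLICT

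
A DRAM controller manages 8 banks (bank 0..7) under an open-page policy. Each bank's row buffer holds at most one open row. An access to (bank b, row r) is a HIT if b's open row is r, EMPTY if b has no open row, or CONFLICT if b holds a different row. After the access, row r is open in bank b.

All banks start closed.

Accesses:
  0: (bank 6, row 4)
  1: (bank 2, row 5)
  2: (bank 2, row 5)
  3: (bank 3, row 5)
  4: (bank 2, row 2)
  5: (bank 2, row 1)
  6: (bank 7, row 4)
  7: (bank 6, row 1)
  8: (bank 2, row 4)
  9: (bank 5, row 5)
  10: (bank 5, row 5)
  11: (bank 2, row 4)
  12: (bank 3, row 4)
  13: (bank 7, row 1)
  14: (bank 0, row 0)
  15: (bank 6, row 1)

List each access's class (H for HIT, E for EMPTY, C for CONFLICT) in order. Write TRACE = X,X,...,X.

step 0: bank6 None->4 [EMPTY]
step 1: bank2 None->5 [EMPTY]
step 2: bank2 5->5 [HIT]
step 3: bank3 None->5 [EMPTY]
step 4: bank2 5->2 [CONFLICT]
step 5: bank2 2->1 [CONFLICT]
step 6: bank7 None->4 [EMPTY]
step 7: bank6 4->1 [CONFLICT]
step 8: bank2 1->4 [CONFLICT]
step 9: bank5 None->5 [EMPTY]
step 10: bank5 5->5 [HIT]
step 11: bank2 4->4 [HIT]
step 12: bank3 5->4 [CONFLICT]
step 13: bank7 4->1 [CONFLICT]
step 14: bank0 None->0 [EMPTY]
step 15: bank6 1->1 [HIT]

TRACE = E,E,H,E,C,C,E,C,C,E,H,H,C,C,E,H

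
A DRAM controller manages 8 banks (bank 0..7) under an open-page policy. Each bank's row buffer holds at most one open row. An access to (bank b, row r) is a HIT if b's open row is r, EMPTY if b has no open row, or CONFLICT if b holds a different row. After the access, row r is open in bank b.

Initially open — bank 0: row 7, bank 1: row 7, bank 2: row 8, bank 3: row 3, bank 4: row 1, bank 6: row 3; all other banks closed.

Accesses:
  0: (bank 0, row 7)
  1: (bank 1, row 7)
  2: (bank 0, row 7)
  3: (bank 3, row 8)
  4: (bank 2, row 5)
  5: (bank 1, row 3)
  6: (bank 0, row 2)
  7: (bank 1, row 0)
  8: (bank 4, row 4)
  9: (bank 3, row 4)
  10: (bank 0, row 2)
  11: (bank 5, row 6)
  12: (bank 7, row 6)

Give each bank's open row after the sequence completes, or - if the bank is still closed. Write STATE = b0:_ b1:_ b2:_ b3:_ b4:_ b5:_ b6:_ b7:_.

#0 (0,7) H  (was 7)
#1 (1,7) H  (was 7)
#2 (0,7) H  (was 7)
#3 (3,8) C  (was 3)
#4 (2,5) C  (was 8)
#5 (1,3) C  (was 7)
#6 (0,2) C  (was 7)
#7 (1,0) C  (was 3)
#8 (4,4) C  (was 1)
#9 (3,4) C  (was 8)
#10 (0,2) H  (was 2)
#11 (5,6) E
#12 (7,6) E

STATE = b0:2 b1:0 b2:5 b3:4 b4:4 b5:6 b6:3 b7:6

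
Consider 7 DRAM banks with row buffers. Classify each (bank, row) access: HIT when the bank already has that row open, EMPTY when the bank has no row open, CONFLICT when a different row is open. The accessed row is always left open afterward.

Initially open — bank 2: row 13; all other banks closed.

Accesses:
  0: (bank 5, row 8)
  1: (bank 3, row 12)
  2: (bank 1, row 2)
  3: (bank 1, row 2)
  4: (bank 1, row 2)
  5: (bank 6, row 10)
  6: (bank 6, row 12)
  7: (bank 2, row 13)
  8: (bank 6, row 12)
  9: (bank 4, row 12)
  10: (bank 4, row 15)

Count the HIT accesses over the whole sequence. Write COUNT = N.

step 0: bank5 None->8 [EMPTY]
step 1: bank3 None->12 [EMPTY]
step 2: bank1 None->2 [EMPTY]
step 3: bank1 2->2 [HIT]
step 4: bank1 2->2 [HIT]
step 5: bank6 None->10 [EMPTY]
step 6: bank6 10->12 [CONFLICT]
step 7: bank2 13->13 [HIT]
step 8: bank6 12->12 [HIT]
step 9: bank4 None->12 [EMPTY]
step 10: bank4 12->15 [CONFLICT]

COUNT = 4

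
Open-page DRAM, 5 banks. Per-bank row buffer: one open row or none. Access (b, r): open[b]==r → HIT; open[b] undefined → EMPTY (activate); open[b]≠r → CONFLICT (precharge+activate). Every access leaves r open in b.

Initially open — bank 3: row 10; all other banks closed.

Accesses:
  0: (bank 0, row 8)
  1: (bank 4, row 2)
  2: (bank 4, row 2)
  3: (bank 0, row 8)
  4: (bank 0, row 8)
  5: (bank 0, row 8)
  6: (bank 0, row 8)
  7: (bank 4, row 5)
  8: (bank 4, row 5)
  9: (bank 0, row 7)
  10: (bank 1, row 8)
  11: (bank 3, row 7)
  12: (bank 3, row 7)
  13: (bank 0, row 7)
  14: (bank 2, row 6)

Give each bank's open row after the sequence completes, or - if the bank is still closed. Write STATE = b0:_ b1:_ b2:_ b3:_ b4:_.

  [0] b0 r8: no row ⇒ E
  [1] b4 r2: no row ⇒ E
  [2] b4 r2: had r2 ⇒ H
  [3] b0 r8: had r8 ⇒ H
  [4] b0 r8: had r8 ⇒ H
  [5] b0 r8: had r8 ⇒ H
  [6] b0 r8: had r8 ⇒ H
  [7] b4 r5: had r2 ⇒ C
  [8] b4 r5: had r5 ⇒ H
  [9] b0 r7: had r8 ⇒ C
  [10] b1 r8: no row ⇒ E
  [11] b3 r7: had r10 ⇒ C
  [12] b3 r7: had r7 ⇒ H
  [13] b0 r7: had r7 ⇒ H
  [14] b2 r6: no row ⇒ E

STATE = b0:7 b1:8 b2:6 b3:7 b4:5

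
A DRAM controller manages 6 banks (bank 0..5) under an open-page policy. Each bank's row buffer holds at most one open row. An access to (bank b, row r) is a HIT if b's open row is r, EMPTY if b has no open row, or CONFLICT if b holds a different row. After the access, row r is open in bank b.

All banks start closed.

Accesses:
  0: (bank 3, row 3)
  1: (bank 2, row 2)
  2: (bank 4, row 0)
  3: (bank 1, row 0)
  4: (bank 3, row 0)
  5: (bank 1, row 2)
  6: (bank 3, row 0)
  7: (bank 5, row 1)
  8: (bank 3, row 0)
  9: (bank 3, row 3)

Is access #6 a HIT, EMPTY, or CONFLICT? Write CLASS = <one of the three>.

CLASS = HIT

0: bank 3 row 3 — prev None → EMPTY
1: bank 2 row 2 — prev None → EMPTY
2: bank 4 row 0 — prev None → EMPTY
3: bank 1 row 0 — prev None → EMPTY
4: bank 3 row 0 — prev 3 → CONFLICT
5: bank 1 row 2 — prev 0 → CONFLICT
6: bank 3 row 0 — prev 0 → HIT
7: bank 5 row 1 — prev None → EMPTY
8: bank 3 row 0 — prev 0 → HIT
9: bank 3 row 3 — prev 0 → CONFLICT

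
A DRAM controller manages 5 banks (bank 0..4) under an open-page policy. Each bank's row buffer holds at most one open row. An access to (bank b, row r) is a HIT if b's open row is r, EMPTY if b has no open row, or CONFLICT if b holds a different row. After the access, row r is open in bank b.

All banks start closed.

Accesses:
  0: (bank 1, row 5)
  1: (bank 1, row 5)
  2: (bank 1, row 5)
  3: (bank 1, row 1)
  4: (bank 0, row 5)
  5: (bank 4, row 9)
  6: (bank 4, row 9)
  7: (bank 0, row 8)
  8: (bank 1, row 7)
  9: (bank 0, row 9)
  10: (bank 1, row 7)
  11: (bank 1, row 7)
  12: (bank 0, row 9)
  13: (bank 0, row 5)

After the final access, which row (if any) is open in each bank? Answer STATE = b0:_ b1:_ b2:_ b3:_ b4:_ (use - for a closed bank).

STATE = b0:5 b1:7 b2:- b3:- b4:9

step 0: bank1 None->5 [EMPTY]
step 1: bank1 5->5 [HIT]
step 2: bank1 5->5 [HIT]
step 3: bank1 5->1 [CONFLICT]
step 4: bank0 None->5 [EMPTY]
step 5: bank4 None->9 [EMPTY]
step 6: bank4 9->9 [HIT]
step 7: bank0 5->8 [CONFLICT]
step 8: bank1 1->7 [CONFLICT]
step 9: bank0 8->9 [CONFLICT]
step 10: bank1 7->7 [HIT]
step 11: bank1 7->7 [HIT]
step 12: bank0 9->9 [HIT]
step 13: bank0 9->5 [CONFLICT]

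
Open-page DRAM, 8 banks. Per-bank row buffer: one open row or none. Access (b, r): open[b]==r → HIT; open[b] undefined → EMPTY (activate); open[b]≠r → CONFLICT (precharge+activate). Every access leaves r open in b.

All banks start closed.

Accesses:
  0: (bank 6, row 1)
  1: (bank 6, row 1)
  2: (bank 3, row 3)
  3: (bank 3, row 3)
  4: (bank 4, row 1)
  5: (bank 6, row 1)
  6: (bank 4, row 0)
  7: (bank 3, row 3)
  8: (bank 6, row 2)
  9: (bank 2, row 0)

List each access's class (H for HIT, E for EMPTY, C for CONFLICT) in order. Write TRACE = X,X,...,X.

TRACE = E,H,E,H,E,H,C,H,C,E

#0 (6,1) E
#1 (6,1) H  (was 1)
#2 (3,3) E
#3 (3,3) H  (was 3)
#4 (4,1) E
#5 (6,1) H  (was 1)
#6 (4,0) C  (was 1)
#7 (3,3) H  (was 3)
#8 (6,2) C  (was 1)
#9 (2,0) E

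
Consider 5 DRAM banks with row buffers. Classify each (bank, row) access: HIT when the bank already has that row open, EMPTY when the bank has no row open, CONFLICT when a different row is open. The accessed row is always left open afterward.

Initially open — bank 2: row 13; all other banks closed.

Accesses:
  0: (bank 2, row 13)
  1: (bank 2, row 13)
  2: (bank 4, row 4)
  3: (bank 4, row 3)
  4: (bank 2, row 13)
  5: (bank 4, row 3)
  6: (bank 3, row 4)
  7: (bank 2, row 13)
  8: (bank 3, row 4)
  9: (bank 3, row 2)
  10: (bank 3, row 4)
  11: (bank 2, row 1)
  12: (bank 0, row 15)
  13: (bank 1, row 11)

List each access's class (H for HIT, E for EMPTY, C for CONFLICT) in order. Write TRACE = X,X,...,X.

step 0: bank2 13->13 [HIT]
step 1: bank2 13->13 [HIT]
step 2: bank4 None->4 [EMPTY]
step 3: bank4 4->3 [CONFLICT]
step 4: bank2 13->13 [HIT]
step 5: bank4 3->3 [HIT]
step 6: bank3 None->4 [EMPTY]
step 7: bank2 13->13 [HIT]
step 8: bank3 4->4 [HIT]
step 9: bank3 4->2 [CONFLICT]
step 10: bank3 2->4 [CONFLICT]
step 11: bank2 13->1 [CONFLICT]
step 12: bank0 None->15 [EMPTY]
step 13: bank1 None->11 [EMPTY]

TRACE = H,H,E,C,H,H,E,H,H,C,C,C,E,E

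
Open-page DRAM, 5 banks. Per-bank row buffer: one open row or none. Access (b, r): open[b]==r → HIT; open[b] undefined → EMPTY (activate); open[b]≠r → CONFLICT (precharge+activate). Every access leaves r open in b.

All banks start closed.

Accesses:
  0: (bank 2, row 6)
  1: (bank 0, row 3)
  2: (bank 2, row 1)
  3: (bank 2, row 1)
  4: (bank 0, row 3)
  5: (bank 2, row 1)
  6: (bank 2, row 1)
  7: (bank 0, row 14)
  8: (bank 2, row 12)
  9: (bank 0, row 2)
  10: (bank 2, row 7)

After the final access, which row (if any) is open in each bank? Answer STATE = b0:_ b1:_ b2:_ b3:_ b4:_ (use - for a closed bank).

#0 (2,6) E
#1 (0,3) E
#2 (2,1) C  (was 6)
#3 (2,1) H  (was 1)
#4 (0,3) H  (was 3)
#5 (2,1) H  (was 1)
#6 (2,1) H  (was 1)
#7 (0,14) C  (was 3)
#8 (2,12) C  (was 1)
#9 (0,2) C  (was 14)
#10 (2,7) C  (was 12)

STATE = b0:2 b1:- b2:7 b3:- b4:-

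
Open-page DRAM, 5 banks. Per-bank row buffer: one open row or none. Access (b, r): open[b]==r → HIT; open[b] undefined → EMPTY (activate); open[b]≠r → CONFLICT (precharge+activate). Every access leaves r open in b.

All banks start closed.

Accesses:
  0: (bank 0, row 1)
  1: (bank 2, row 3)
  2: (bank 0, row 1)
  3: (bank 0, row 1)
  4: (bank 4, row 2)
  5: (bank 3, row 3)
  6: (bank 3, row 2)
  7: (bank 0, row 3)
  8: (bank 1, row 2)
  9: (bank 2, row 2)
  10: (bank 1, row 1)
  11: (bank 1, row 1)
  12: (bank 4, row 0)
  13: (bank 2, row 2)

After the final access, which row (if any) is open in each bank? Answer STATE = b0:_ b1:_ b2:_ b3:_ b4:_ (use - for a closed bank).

  [0] b0 r1: no row ⇒ E
  [1] b2 r3: no row ⇒ E
  [2] b0 r1: had r1 ⇒ H
  [3] b0 r1: had r1 ⇒ H
  [4] b4 r2: no row ⇒ E
  [5] b3 r3: no row ⇒ E
  [6] b3 r2: had r3 ⇒ C
  [7] b0 r3: had r1 ⇒ C
  [8] b1 r2: no row ⇒ E
  [9] b2 r2: had r3 ⇒ C
  [10] b1 r1: had r2 ⇒ C
  [11] b1 r1: had r1 ⇒ H
  [12] b4 r0: had r2 ⇒ C
  [13] b2 r2: had r2 ⇒ H

STATE = b0:3 b1:1 b2:2 b3:2 b4:0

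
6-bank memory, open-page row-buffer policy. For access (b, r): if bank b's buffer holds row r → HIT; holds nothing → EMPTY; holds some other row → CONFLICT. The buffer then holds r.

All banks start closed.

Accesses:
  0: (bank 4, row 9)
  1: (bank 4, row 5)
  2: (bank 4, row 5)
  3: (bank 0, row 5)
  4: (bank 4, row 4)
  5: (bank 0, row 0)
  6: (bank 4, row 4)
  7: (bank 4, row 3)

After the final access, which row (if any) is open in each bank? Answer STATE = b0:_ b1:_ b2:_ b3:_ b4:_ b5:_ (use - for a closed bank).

0: bank 4 row 9 — prev None → EMPTY
1: bank 4 row 5 — prev 9 → CONFLICT
2: bank 4 row 5 — prev 5 → HIT
3: bank 0 row 5 — prev None → EMPTY
4: bank 4 row 4 — prev 5 → CONFLICT
5: bank 0 row 0 — prev 5 → CONFLICT
6: bank 4 row 4 — prev 4 → HIT
7: bank 4 row 3 — prev 4 → CONFLICT

STATE = b0:0 b1:- b2:- b3:- b4:3 b5:-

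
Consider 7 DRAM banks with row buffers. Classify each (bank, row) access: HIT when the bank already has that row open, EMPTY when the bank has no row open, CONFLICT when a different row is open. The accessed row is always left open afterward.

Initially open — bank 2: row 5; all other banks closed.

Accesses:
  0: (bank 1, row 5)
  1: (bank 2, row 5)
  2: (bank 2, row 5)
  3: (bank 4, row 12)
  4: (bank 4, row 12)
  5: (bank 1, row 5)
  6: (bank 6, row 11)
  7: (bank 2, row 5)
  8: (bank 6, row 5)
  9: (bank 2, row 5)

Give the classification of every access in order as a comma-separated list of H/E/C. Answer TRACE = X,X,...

TRACE = E,H,H,E,H,H,E,H,C,H

  [0] b1 r5: no row ⇒ E
  [1] b2 r5: had r5 ⇒ H
  [2] b2 r5: had r5 ⇒ H
  [3] b4 r12: no row ⇒ E
  [4] b4 r12: had r12 ⇒ H
  [5] b1 r5: had r5 ⇒ H
  [6] b6 r11: no row ⇒ E
  [7] b2 r5: had r5 ⇒ H
  [8] b6 r5: had r11 ⇒ C
  [9] b2 r5: had r5 ⇒ H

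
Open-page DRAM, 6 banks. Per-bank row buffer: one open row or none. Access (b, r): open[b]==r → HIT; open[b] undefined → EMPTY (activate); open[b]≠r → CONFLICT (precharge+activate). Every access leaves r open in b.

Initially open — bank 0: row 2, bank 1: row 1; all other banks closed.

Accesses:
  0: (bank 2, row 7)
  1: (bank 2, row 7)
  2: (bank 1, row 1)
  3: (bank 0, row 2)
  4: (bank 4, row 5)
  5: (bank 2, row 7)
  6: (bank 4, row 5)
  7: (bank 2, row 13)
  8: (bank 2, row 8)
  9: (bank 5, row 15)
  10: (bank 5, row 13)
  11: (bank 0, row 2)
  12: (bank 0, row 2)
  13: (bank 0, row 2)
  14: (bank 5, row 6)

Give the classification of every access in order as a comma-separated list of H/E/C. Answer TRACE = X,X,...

0: bank 2 row 7 — prev None → EMPTY
1: bank 2 row 7 — prev 7 → HIT
2: bank 1 row 1 — prev 1 → HIT
3: bank 0 row 2 — prev 2 → HIT
4: bank 4 row 5 — prev None → EMPTY
5: bank 2 row 7 — prev 7 → HIT
6: bank 4 row 5 — prev 5 → HIT
7: bank 2 row 13 — prev 7 → CONFLICT
8: bank 2 row 8 — prev 13 → CONFLICT
9: bank 5 row 15 — prev None → EMPTY
10: bank 5 row 13 — prev 15 → CONFLICT
11: bank 0 row 2 — prev 2 → HIT
12: bank 0 row 2 — prev 2 → HIT
13: bank 0 row 2 — prev 2 → HIT
14: bank 5 row 6 — prev 13 → CONFLICT

TRACE = E,H,H,H,E,H,H,C,C,E,C,H,H,H,C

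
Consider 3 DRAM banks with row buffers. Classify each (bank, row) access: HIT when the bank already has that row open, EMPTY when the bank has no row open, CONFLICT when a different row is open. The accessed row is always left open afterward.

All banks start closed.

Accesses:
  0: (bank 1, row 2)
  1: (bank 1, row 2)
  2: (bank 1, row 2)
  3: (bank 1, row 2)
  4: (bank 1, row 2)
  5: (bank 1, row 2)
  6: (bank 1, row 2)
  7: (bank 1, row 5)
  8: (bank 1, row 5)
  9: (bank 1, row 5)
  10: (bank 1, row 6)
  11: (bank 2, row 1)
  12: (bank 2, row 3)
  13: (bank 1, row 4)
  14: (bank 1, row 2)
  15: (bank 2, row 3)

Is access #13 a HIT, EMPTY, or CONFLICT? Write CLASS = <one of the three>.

CLASS = CONFLICT

step 0: bank1 None->2 [EMPTY]
step 1: bank1 2->2 [HIT]
step 2: bank1 2->2 [HIT]
step 3: bank1 2->2 [HIT]
step 4: bank1 2->2 [HIT]
step 5: bank1 2->2 [HIT]
step 6: bank1 2->2 [HIT]
step 7: bank1 2->5 [CONFLICT]
step 8: bank1 5->5 [HIT]
step 9: bank1 5->5 [HIT]
step 10: bank1 5->6 [CONFLICT]
step 11: bank2 None->1 [EMPTY]
step 12: bank2 1->3 [CONFLICT]
step 13: bank1 6->4 [CONFLICT]
step 14: bank1 4->2 [CONFLICT]
step 15: bank2 3->3 [HIT]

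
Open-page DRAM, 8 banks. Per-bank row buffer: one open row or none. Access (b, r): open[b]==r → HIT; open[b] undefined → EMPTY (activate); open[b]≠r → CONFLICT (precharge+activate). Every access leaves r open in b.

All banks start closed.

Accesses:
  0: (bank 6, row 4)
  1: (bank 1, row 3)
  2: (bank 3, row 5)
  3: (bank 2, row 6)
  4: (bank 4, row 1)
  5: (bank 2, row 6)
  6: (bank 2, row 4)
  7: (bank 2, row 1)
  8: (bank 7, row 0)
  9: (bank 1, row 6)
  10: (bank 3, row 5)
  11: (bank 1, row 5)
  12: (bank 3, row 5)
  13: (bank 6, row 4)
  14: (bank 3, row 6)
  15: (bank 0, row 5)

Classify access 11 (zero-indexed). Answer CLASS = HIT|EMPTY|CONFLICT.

#0 (6,4) E
#1 (1,3) E
#2 (3,5) E
#3 (2,6) E
#4 (4,1) E
#5 (2,6) H  (was 6)
#6 (2,4) C  (was 6)
#7 (2,1) C  (was 4)
#8 (7,0) E
#9 (1,6) C  (was 3)
#10 (3,5) H  (was 5)
#11 (1,5) C  (was 6)
#12 (3,5) H  (was 5)
#13 (6,4) H  (was 4)
#14 (3,6) C  (was 5)
#15 (0,5) E

CLASS = CONFLICT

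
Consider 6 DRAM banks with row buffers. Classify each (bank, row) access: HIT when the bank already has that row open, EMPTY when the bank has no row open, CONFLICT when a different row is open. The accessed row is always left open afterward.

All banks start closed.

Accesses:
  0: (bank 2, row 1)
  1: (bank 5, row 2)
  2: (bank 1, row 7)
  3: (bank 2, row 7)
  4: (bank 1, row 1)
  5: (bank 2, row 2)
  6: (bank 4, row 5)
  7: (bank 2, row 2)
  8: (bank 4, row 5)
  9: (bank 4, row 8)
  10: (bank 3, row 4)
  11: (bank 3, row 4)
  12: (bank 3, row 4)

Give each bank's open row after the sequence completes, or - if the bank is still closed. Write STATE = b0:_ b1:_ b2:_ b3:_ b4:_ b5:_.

STATE = b0:- b1:1 b2:2 b3:4 b4:8 b5:2

#0 (2,1) E
#1 (5,2) E
#2 (1,7) E
#3 (2,7) C  (was 1)
#4 (1,1) C  (was 7)
#5 (2,2) C  (was 7)
#6 (4,5) E
#7 (2,2) H  (was 2)
#8 (4,5) H  (was 5)
#9 (4,8) C  (was 5)
#10 (3,4) E
#11 (3,4) H  (was 4)
#12 (3,4) H  (was 4)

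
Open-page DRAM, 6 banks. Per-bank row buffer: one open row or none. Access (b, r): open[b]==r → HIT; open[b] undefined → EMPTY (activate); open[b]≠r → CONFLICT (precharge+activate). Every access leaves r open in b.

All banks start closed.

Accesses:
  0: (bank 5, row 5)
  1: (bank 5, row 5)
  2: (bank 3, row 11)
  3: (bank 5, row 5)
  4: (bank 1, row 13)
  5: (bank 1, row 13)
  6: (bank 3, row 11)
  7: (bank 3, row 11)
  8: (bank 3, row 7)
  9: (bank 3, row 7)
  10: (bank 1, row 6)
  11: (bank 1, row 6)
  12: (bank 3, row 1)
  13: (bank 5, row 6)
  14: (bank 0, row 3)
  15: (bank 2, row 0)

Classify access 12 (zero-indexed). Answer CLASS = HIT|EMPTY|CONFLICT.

CLASS = CONFLICT

step 0: bank5 None->5 [EMPTY]
step 1: bank5 5->5 [HIT]
step 2: bank3 None->11 [EMPTY]
step 3: bank5 5->5 [HIT]
step 4: bank1 None->13 [EMPTY]
step 5: bank1 13->13 [HIT]
step 6: bank3 11->11 [HIT]
step 7: bank3 11->11 [HIT]
step 8: bank3 11->7 [CONFLICT]
step 9: bank3 7->7 [HIT]
step 10: bank1 13->6 [CONFLICT]
step 11: bank1 6->6 [HIT]
step 12: bank3 7->1 [CONFLICT]
step 13: bank5 5->6 [CONFLICT]
step 14: bank0 None->3 [EMPTY]
step 15: bank2 None->0 [EMPTY]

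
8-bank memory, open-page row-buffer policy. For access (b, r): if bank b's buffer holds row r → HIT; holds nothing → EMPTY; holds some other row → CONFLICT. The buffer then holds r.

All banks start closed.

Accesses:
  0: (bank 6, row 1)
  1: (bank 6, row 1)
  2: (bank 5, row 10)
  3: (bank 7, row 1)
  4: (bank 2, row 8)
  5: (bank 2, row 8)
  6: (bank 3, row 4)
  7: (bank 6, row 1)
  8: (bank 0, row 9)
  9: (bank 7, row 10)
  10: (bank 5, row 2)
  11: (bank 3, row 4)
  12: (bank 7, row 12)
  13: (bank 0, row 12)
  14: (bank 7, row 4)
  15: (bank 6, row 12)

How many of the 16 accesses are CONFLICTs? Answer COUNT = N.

  [0] b6 r1: no row ⇒ E
  [1] b6 r1: had r1 ⇒ H
  [2] b5 r10: no row ⇒ E
  [3] b7 r1: no row ⇒ E
  [4] b2 r8: no row ⇒ E
  [5] b2 r8: had r8 ⇒ H
  [6] b3 r4: no row ⇒ E
  [7] b6 r1: had r1 ⇒ H
  [8] b0 r9: no row ⇒ E
  [9] b7 r10: had r1 ⇒ C
  [10] b5 r2: had r10 ⇒ C
  [11] b3 r4: had r4 ⇒ H
  [12] b7 r12: had r10 ⇒ C
  [13] b0 r12: had r9 ⇒ C
  [14] b7 r4: had r12 ⇒ C
  [15] b6 r12: had r1 ⇒ C

COUNT = 6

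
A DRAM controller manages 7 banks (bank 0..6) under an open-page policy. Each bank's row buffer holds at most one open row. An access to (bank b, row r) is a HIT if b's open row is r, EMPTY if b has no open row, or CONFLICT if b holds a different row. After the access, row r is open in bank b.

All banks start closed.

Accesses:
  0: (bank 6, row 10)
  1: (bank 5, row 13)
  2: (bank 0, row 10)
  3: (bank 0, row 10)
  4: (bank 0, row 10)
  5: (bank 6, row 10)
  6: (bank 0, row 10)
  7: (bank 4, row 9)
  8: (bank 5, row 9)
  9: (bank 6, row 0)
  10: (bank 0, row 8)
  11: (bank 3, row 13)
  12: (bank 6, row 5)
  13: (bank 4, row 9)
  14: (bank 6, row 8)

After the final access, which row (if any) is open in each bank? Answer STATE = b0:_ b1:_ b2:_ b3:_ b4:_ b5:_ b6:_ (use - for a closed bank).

STATE = b0:8 b1:- b2:- b3:13 b4:9 b5:9 b6:8

#0 (6,10) E
#1 (5,13) E
#2 (0,10) E
#3 (0,10) H  (was 10)
#4 (0,10) H  (was 10)
#5 (6,10) H  (was 10)
#6 (0,10) H  (was 10)
#7 (4,9) E
#8 (5,9) C  (was 13)
#9 (6,0) C  (was 10)
#10 (0,8) C  (was 10)
#11 (3,13) E
#12 (6,5) C  (was 0)
#13 (4,9) H  (was 9)
#14 (6,8) C  (was 5)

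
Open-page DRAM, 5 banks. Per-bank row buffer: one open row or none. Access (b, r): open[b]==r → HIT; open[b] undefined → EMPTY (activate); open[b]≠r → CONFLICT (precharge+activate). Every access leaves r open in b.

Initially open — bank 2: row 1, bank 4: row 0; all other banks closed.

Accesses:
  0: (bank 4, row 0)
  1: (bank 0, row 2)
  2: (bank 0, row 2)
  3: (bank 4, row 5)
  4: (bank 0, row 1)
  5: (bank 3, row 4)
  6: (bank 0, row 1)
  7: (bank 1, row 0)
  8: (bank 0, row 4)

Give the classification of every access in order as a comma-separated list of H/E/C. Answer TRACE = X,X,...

TRACE = H,E,H,C,C,E,H,E,C

0: bank 4 row 0 — prev 0 → HIT
1: bank 0 row 2 — prev None → EMPTY
2: bank 0 row 2 — prev 2 → HIT
3: bank 4 row 5 — prev 0 → CONFLICT
4: bank 0 row 1 — prev 2 → CONFLICT
5: bank 3 row 4 — prev None → EMPTY
6: bank 0 row 1 — prev 1 → HIT
7: bank 1 row 0 — prev None → EMPTY
8: bank 0 row 4 — prev 1 → CONFLICT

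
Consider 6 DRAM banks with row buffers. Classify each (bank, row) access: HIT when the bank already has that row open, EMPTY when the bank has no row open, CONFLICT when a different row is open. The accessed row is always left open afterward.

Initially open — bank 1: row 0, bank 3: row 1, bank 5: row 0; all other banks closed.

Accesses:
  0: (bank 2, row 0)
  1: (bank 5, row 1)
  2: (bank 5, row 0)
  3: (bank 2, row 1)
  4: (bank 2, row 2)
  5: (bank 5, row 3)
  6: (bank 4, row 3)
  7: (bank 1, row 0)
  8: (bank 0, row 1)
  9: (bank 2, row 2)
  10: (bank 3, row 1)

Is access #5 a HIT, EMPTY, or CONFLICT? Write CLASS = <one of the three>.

#0 (2,0) E
#1 (5,1) C  (was 0)
#2 (5,0) C  (was 1)
#3 (2,1) C  (was 0)
#4 (2,2) C  (was 1)
#5 (5,3) C  (was 0)
#6 (4,3) E
#7 (1,0) H  (was 0)
#8 (0,1) E
#9 (2,2) H  (was 2)
#10 (3,1) H  (was 1)

CLASS = CONFLICT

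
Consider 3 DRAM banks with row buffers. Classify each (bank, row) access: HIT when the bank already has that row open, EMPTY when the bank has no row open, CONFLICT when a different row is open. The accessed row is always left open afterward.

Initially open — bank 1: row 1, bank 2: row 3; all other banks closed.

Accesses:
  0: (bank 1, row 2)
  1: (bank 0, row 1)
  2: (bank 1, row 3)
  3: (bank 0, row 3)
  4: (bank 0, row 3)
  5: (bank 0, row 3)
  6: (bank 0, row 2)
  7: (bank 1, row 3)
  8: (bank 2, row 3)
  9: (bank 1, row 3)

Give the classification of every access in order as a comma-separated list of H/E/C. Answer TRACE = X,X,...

TRACE = C,E,C,C,H,H,C,H,H,H

#0 (1,2) C  (was 1)
#1 (0,1) E
#2 (1,3) C  (was 2)
#3 (0,3) C  (was 1)
#4 (0,3) H  (was 3)
#5 (0,3) H  (was 3)
#6 (0,2) C  (was 3)
#7 (1,3) H  (was 3)
#8 (2,3) H  (was 3)
#9 (1,3) H  (was 3)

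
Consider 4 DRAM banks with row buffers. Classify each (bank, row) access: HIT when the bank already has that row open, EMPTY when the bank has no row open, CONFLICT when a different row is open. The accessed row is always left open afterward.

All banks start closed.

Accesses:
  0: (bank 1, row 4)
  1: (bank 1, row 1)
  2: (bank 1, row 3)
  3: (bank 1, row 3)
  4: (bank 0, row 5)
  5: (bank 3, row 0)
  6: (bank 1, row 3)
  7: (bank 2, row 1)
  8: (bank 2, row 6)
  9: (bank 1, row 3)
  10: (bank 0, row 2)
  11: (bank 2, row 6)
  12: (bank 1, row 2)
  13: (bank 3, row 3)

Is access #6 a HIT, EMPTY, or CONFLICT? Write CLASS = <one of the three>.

CLASS = HIT

  [0] b1 r4: no row ⇒ E
  [1] b1 r1: had r4 ⇒ C
  [2] b1 r3: had r1 ⇒ C
  [3] b1 r3: had r3 ⇒ H
  [4] b0 r5: no row ⇒ E
  [5] b3 r0: no row ⇒ E
  [6] b1 r3: had r3 ⇒ H
  [7] b2 r1: no row ⇒ E
  [8] b2 r6: had r1 ⇒ C
  [9] b1 r3: had r3 ⇒ H
  [10] b0 r2: had r5 ⇒ C
  [11] b2 r6: had r6 ⇒ H
  [12] b1 r2: had r3 ⇒ C
  [13] b3 r3: had r0 ⇒ C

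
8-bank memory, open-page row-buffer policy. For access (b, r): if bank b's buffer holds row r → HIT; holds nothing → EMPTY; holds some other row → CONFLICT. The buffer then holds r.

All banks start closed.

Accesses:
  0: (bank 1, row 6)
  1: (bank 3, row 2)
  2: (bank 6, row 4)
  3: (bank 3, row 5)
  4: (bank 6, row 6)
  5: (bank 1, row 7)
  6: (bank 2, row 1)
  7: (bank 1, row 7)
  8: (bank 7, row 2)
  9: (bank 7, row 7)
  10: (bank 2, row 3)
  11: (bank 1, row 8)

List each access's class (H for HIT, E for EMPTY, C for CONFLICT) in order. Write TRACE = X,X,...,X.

#0 (1,6) E
#1 (3,2) E
#2 (6,4) E
#3 (3,5) C  (was 2)
#4 (6,6) C  (was 4)
#5 (1,7) C  (was 6)
#6 (2,1) E
#7 (1,7) H  (was 7)
#8 (7,2) E
#9 (7,7) C  (was 2)
#10 (2,3) C  (was 1)
#11 (1,8) C  (was 7)

TRACE = E,E,E,C,C,C,E,H,E,C,C,C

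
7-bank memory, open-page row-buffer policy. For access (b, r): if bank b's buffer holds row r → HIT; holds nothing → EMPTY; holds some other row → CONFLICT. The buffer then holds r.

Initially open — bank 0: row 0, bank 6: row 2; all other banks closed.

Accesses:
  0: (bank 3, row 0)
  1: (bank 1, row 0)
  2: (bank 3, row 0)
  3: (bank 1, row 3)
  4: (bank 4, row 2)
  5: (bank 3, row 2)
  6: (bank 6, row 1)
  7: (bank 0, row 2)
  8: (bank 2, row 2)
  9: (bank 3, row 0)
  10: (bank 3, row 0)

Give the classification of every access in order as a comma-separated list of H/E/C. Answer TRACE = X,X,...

  [0] b3 r0: no row ⇒ E
  [1] b1 r0: no row ⇒ E
  [2] b3 r0: had r0 ⇒ H
  [3] b1 r3: had r0 ⇒ C
  [4] b4 r2: no row ⇒ E
  [5] b3 r2: had r0 ⇒ C
  [6] b6 r1: had r2 ⇒ C
  [7] b0 r2: had r0 ⇒ C
  [8] b2 r2: no row ⇒ E
  [9] b3 r0: had r2 ⇒ C
  [10] b3 r0: had r0 ⇒ H

TRACE = E,E,H,C,E,C,C,C,E,C,H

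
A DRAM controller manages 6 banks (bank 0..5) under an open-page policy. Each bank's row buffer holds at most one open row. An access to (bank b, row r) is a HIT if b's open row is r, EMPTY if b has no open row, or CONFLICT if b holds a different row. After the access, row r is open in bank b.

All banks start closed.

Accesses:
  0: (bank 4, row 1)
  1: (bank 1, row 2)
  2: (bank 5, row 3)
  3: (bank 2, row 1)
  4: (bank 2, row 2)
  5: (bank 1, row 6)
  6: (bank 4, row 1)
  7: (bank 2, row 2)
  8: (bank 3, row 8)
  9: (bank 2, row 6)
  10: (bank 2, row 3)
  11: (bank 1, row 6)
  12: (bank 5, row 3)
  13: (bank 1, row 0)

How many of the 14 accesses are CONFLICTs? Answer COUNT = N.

COUNT = 5

#0 (4,1) E
#1 (1,2) E
#2 (5,3) E
#3 (2,1) E
#4 (2,2) C  (was 1)
#5 (1,6) C  (was 2)
#6 (4,1) H  (was 1)
#7 (2,2) H  (was 2)
#8 (3,8) E
#9 (2,6) C  (was 2)
#10 (2,3) C  (was 6)
#11 (1,6) H  (was 6)
#12 (5,3) H  (was 3)
#13 (1,0) C  (was 6)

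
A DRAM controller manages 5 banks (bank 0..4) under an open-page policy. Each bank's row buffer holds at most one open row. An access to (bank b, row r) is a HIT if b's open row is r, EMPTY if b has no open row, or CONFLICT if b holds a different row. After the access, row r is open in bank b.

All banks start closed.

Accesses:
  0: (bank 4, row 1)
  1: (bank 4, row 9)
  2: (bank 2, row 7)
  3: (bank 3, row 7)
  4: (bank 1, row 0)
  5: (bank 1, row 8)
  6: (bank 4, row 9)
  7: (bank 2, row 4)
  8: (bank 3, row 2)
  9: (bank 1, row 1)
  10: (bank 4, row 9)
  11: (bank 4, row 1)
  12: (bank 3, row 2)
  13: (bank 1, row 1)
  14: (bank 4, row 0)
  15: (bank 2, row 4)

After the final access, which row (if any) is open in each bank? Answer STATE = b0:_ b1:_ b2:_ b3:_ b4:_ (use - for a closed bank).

STATE = b0:- b1:1 b2:4 b3:2 b4:0

#0 (4,1) E
#1 (4,9) C  (was 1)
#2 (2,7) E
#3 (3,7) E
#4 (1,0) E
#5 (1,8) C  (was 0)
#6 (4,9) H  (was 9)
#7 (2,4) C  (was 7)
#8 (3,2) C  (was 7)
#9 (1,1) C  (was 8)
#10 (4,9) H  (was 9)
#11 (4,1) C  (was 9)
#12 (3,2) H  (was 2)
#13 (1,1) H  (was 1)
#14 (4,0) C  (was 1)
#15 (2,4) H  (was 4)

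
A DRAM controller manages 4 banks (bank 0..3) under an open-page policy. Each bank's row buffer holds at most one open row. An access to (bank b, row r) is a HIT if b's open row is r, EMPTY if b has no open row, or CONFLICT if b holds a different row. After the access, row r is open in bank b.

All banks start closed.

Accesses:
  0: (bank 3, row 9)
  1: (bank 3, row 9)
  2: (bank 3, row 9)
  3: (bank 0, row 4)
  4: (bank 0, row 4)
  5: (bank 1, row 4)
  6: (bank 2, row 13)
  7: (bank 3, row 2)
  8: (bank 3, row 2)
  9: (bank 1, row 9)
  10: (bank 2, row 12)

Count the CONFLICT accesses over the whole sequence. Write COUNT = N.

COUNT = 3

#0 (3,9) E
#1 (3,9) H  (was 9)
#2 (3,9) H  (was 9)
#3 (0,4) E
#4 (0,4) H  (was 4)
#5 (1,4) E
#6 (2,13) E
#7 (3,2) C  (was 9)
#8 (3,2) H  (was 2)
#9 (1,9) C  (was 4)
#10 (2,12) C  (was 13)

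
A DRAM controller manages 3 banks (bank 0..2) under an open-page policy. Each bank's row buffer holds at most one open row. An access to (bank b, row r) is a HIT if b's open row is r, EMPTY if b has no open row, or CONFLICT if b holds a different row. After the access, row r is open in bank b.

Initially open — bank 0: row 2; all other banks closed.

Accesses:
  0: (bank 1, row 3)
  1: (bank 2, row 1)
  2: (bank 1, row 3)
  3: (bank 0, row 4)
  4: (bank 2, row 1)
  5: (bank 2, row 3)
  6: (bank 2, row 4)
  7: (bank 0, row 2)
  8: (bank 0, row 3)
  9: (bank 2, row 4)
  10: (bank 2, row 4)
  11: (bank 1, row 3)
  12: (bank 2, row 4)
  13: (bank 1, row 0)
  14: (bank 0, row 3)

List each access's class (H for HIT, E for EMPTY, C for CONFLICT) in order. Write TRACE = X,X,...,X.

TRACE = E,E,H,C,H,C,C,C,C,H,H,H,H,C,H

  [0] b1 r3: no row ⇒ E
  [1] b2 r1: no row ⇒ E
  [2] b1 r3: had r3 ⇒ H
  [3] b0 r4: had r2 ⇒ C
  [4] b2 r1: had r1 ⇒ H
  [5] b2 r3: had r1 ⇒ C
  [6] b2 r4: had r3 ⇒ C
  [7] b0 r2: had r4 ⇒ C
  [8] b0 r3: had r2 ⇒ C
  [9] b2 r4: had r4 ⇒ H
  [10] b2 r4: had r4 ⇒ H
  [11] b1 r3: had r3 ⇒ H
  [12] b2 r4: had r4 ⇒ H
  [13] b1 r0: had r3 ⇒ C
  [14] b0 r3: had r3 ⇒ H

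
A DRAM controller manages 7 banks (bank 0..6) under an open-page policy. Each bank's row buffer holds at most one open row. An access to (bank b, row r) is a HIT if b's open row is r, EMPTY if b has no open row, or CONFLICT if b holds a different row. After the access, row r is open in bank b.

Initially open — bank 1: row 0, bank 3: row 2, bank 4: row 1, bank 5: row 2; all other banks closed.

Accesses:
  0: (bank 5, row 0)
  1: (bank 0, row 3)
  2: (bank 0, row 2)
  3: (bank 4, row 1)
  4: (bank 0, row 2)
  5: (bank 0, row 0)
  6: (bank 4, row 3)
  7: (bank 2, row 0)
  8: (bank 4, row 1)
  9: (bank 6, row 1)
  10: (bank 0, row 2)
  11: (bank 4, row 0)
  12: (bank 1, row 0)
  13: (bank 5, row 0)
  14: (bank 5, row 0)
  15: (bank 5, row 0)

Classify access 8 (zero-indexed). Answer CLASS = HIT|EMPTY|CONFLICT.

0: bank 5 row 0 — prev 2 → CONFLICT
1: bank 0 row 3 — prev None → EMPTY
2: bank 0 row 2 — prev 3 → CONFLICT
3: bank 4 row 1 — prev 1 → HIT
4: bank 0 row 2 — prev 2 → HIT
5: bank 0 row 0 — prev 2 → CONFLICT
6: bank 4 row 3 — prev 1 → CONFLICT
7: bank 2 row 0 — prev None → EMPTY
8: bank 4 row 1 — prev 3 → CONFLICT
9: bank 6 row 1 — prev None → EMPTY
10: bank 0 row 2 — prev 0 → CONFLICT
11: bank 4 row 0 — prev 1 → CONFLICT
12: bank 1 row 0 — prev 0 → HIT
13: bank 5 row 0 — prev 0 → HIT
14: bank 5 row 0 — prev 0 → HIT
15: bank 5 row 0 — prev 0 → HIT

CLASS = CONFLICT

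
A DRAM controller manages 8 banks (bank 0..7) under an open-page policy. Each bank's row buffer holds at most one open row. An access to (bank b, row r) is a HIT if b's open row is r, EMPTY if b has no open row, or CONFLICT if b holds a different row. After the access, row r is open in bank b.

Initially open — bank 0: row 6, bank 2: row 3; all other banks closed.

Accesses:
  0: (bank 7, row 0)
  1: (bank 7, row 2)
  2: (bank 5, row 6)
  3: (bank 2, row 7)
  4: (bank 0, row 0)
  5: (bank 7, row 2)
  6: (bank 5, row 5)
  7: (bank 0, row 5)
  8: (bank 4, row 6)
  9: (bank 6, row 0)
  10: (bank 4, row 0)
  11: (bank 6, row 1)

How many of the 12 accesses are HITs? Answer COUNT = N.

#0 (7,0) E
#1 (7,2) C  (was 0)
#2 (5,6) E
#3 (2,7) C  (was 3)
#4 (0,0) C  (was 6)
#5 (7,2) H  (was 2)
#6 (5,5) C  (was 6)
#7 (0,5) C  (was 0)
#8 (4,6) E
#9 (6,0) E
#10 (4,0) C  (was 6)
#11 (6,1) C  (was 0)

COUNT = 1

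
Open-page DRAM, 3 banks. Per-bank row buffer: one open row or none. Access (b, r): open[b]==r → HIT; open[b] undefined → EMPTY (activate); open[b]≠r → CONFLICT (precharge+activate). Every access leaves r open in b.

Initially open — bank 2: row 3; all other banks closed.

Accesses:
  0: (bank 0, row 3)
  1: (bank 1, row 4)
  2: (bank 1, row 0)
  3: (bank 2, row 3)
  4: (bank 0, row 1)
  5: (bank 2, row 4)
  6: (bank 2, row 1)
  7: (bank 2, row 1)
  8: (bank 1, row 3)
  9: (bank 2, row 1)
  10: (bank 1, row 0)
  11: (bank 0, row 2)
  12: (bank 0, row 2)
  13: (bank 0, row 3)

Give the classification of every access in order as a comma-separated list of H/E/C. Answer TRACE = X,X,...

TRACE = E,E,C,H,C,C,C,H,C,H,C,C,H,C

step 0: bank0 None->3 [EMPTY]
step 1: bank1 None->4 [EMPTY]
step 2: bank1 4->0 [CONFLICT]
step 3: bank2 3->3 [HIT]
step 4: bank0 3->1 [CONFLICT]
step 5: bank2 3->4 [CONFLICT]
step 6: bank2 4->1 [CONFLICT]
step 7: bank2 1->1 [HIT]
step 8: bank1 0->3 [CONFLICT]
step 9: bank2 1->1 [HIT]
step 10: bank1 3->0 [CONFLICT]
step 11: bank0 1->2 [CONFLICT]
step 12: bank0 2->2 [HIT]
step 13: bank0 2->3 [CONFLICT]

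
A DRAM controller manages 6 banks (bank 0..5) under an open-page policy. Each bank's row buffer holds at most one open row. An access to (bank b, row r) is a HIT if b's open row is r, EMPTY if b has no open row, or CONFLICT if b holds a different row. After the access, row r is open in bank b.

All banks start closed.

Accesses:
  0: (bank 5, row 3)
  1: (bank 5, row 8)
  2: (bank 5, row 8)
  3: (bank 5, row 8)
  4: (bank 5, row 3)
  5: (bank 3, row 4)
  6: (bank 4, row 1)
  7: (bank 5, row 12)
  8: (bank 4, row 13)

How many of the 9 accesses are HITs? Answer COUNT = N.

COUNT = 2

  [0] b5 r3: no row ⇒ E
  [1] b5 r8: had r3 ⇒ C
  [2] b5 r8: had r8 ⇒ H
  [3] b5 r8: had r8 ⇒ H
  [4] b5 r3: had r8 ⇒ C
  [5] b3 r4: no row ⇒ E
  [6] b4 r1: no row ⇒ E
  [7] b5 r12: had r3 ⇒ C
  [8] b4 r13: had r1 ⇒ C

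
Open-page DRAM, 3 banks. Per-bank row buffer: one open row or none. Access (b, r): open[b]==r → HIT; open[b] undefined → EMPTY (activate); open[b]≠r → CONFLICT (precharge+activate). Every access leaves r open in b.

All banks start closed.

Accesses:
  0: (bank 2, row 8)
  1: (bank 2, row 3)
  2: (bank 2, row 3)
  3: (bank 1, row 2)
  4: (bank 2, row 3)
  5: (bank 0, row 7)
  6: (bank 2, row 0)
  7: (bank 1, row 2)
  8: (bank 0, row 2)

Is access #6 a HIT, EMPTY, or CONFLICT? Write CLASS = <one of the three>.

0: bank 2 row 8 — prev None → EMPTY
1: bank 2 row 3 — prev 8 → CONFLICT
2: bank 2 row 3 — prev 3 → HIT
3: bank 1 row 2 — prev None → EMPTY
4: bank 2 row 3 — prev 3 → HIT
5: bank 0 row 7 — prev None → EMPTY
6: bank 2 row 0 — prev 3 → CONFLICT
7: bank 1 row 2 — prev 2 → HIT
8: bank 0 row 2 — prev 7 → CONFLICT

CLASS = CONFLICT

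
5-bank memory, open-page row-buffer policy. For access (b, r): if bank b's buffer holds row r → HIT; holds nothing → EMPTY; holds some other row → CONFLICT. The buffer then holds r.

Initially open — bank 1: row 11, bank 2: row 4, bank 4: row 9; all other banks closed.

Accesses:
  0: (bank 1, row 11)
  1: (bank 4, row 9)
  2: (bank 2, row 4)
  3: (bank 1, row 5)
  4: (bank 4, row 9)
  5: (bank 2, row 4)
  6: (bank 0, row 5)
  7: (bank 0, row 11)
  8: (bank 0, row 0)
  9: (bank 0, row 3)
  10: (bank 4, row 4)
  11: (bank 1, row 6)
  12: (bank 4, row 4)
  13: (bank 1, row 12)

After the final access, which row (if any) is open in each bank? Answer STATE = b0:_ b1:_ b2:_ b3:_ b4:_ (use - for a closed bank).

STATE = b0:3 b1:12 b2:4 b3:- b4:4

0: bank 1 row 11 — prev 11 → HIT
1: bank 4 row 9 — prev 9 → HIT
2: bank 2 row 4 — prev 4 → HIT
3: bank 1 row 5 — prev 11 → CONFLICT
4: bank 4 row 9 — prev 9 → HIT
5: bank 2 row 4 — prev 4 → HIT
6: bank 0 row 5 — prev None → EMPTY
7: bank 0 row 11 — prev 5 → CONFLICT
8: bank 0 row 0 — prev 11 → CONFLICT
9: bank 0 row 3 — prev 0 → CONFLICT
10: bank 4 row 4 — prev 9 → CONFLICT
11: bank 1 row 6 — prev 5 → CONFLICT
12: bank 4 row 4 — prev 4 → HIT
13: bank 1 row 12 — prev 6 → CONFLICT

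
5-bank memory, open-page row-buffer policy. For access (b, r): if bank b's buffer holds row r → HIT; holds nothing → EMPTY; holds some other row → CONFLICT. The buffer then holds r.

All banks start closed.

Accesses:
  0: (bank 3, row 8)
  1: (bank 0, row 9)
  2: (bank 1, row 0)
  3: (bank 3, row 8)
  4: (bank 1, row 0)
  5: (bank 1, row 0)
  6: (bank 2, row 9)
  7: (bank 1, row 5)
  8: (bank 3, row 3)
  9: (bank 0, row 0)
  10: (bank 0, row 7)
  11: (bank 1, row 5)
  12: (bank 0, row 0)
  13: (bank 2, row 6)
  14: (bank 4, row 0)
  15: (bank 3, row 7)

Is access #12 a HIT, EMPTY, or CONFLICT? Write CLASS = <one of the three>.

  [0] b3 r8: no row ⇒ E
  [1] b0 r9: no row ⇒ E
  [2] b1 r0: no row ⇒ E
  [3] b3 r8: had r8 ⇒ H
  [4] b1 r0: had r0 ⇒ H
  [5] b1 r0: had r0 ⇒ H
  [6] b2 r9: no row ⇒ E
  [7] b1 r5: had r0 ⇒ C
  [8] b3 r3: had r8 ⇒ C
  [9] b0 r0: had r9 ⇒ C
  [10] b0 r7: had r0 ⇒ C
  [11] b1 r5: had r5 ⇒ H
  [12] b0 r0: had r7 ⇒ C
  [13] b2 r6: had r9 ⇒ C
  [14] b4 r0: no row ⇒ E
  [15] b3 r7: had r3 ⇒ C

CLASS = CONFLICT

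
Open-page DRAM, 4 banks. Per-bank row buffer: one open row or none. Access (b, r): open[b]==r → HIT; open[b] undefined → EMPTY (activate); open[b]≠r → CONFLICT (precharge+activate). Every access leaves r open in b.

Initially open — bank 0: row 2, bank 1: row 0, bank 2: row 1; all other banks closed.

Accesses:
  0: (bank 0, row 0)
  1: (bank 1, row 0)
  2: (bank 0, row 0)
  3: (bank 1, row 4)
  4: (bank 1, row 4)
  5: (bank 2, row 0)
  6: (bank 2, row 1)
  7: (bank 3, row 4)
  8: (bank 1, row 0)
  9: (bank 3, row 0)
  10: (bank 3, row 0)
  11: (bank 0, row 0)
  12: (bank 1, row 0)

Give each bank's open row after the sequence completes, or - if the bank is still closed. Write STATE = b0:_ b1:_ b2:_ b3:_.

STATE = b0:0 b1:0 b2:1 b3:0

  [0] b0 r0: had r2 ⇒ C
  [1] b1 r0: had r0 ⇒ H
  [2] b0 r0: had r0 ⇒ H
  [3] b1 r4: had r0 ⇒ C
  [4] b1 r4: had r4 ⇒ H
  [5] b2 r0: had r1 ⇒ C
  [6] b2 r1: had r0 ⇒ C
  [7] b3 r4: no row ⇒ E
  [8] b1 r0: had r4 ⇒ C
  [9] b3 r0: had r4 ⇒ C
  [10] b3 r0: had r0 ⇒ H
  [11] b0 r0: had r0 ⇒ H
  [12] b1 r0: had r0 ⇒ H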